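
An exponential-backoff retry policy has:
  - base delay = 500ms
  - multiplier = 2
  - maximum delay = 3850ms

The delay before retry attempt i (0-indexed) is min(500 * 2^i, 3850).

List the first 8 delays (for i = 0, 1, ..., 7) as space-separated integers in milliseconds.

Answer: 500 1000 2000 3850 3850 3850 3850 3850

Derivation:
Computing each delay:
  i=0: min(500*2^0, 3850) = 500
  i=1: min(500*2^1, 3850) = 1000
  i=2: min(500*2^2, 3850) = 2000
  i=3: min(500*2^3, 3850) = 3850
  i=4: min(500*2^4, 3850) = 3850
  i=5: min(500*2^5, 3850) = 3850
  i=6: min(500*2^6, 3850) = 3850
  i=7: min(500*2^7, 3850) = 3850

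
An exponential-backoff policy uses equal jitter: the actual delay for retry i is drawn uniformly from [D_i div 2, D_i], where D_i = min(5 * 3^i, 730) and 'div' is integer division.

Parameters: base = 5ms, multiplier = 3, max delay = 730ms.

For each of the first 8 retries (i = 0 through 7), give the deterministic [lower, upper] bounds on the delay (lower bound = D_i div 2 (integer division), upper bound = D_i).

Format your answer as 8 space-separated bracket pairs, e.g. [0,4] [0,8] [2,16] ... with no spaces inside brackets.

Answer: [2,5] [7,15] [22,45] [67,135] [202,405] [365,730] [365,730] [365,730]

Derivation:
Computing bounds per retry:
  i=0: D_i=min(5*3^0,730)=5, bounds=[2,5]
  i=1: D_i=min(5*3^1,730)=15, bounds=[7,15]
  i=2: D_i=min(5*3^2,730)=45, bounds=[22,45]
  i=3: D_i=min(5*3^3,730)=135, bounds=[67,135]
  i=4: D_i=min(5*3^4,730)=405, bounds=[202,405]
  i=5: D_i=min(5*3^5,730)=730, bounds=[365,730]
  i=6: D_i=min(5*3^6,730)=730, bounds=[365,730]
  i=7: D_i=min(5*3^7,730)=730, bounds=[365,730]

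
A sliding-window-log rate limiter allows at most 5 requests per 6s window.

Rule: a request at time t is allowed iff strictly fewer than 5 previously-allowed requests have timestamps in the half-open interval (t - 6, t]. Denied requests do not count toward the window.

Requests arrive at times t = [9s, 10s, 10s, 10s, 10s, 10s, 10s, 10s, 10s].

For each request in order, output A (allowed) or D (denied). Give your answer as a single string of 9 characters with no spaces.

Answer: AAAAADDDD

Derivation:
Tracking allowed requests in the window:
  req#1 t=9s: ALLOW
  req#2 t=10s: ALLOW
  req#3 t=10s: ALLOW
  req#4 t=10s: ALLOW
  req#5 t=10s: ALLOW
  req#6 t=10s: DENY
  req#7 t=10s: DENY
  req#8 t=10s: DENY
  req#9 t=10s: DENY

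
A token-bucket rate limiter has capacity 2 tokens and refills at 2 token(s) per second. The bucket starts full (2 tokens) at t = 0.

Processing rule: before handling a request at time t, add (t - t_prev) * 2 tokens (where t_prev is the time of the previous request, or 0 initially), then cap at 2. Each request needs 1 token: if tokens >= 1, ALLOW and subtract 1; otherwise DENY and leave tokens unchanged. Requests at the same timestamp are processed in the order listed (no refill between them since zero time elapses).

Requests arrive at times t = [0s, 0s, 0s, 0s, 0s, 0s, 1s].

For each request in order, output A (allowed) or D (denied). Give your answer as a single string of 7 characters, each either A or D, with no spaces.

Answer: AADDDDA

Derivation:
Simulating step by step:
  req#1 t=0s: ALLOW
  req#2 t=0s: ALLOW
  req#3 t=0s: DENY
  req#4 t=0s: DENY
  req#5 t=0s: DENY
  req#6 t=0s: DENY
  req#7 t=1s: ALLOW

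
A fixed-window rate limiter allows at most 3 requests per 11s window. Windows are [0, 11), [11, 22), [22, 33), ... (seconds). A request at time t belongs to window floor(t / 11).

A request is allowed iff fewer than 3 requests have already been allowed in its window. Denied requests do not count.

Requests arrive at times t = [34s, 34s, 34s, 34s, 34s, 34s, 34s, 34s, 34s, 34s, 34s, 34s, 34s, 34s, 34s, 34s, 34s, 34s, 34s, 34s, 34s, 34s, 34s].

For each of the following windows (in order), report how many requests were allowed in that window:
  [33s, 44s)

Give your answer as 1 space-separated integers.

Processing requests:
  req#1 t=34s (window 3): ALLOW
  req#2 t=34s (window 3): ALLOW
  req#3 t=34s (window 3): ALLOW
  req#4 t=34s (window 3): DENY
  req#5 t=34s (window 3): DENY
  req#6 t=34s (window 3): DENY
  req#7 t=34s (window 3): DENY
  req#8 t=34s (window 3): DENY
  req#9 t=34s (window 3): DENY
  req#10 t=34s (window 3): DENY
  req#11 t=34s (window 3): DENY
  req#12 t=34s (window 3): DENY
  req#13 t=34s (window 3): DENY
  req#14 t=34s (window 3): DENY
  req#15 t=34s (window 3): DENY
  req#16 t=34s (window 3): DENY
  req#17 t=34s (window 3): DENY
  req#18 t=34s (window 3): DENY
  req#19 t=34s (window 3): DENY
  req#20 t=34s (window 3): DENY
  req#21 t=34s (window 3): DENY
  req#22 t=34s (window 3): DENY
  req#23 t=34s (window 3): DENY

Allowed counts by window: 3

Answer: 3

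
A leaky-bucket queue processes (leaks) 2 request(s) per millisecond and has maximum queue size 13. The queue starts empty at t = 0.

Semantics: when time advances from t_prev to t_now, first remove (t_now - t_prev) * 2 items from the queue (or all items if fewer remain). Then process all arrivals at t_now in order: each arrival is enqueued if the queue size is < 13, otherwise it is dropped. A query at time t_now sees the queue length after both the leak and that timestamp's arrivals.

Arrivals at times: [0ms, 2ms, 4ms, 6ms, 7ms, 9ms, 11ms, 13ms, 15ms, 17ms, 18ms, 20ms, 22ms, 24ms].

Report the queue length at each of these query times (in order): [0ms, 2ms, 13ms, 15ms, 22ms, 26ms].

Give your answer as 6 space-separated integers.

Queue lengths at query times:
  query t=0ms: backlog = 1
  query t=2ms: backlog = 1
  query t=13ms: backlog = 1
  query t=15ms: backlog = 1
  query t=22ms: backlog = 1
  query t=26ms: backlog = 0

Answer: 1 1 1 1 1 0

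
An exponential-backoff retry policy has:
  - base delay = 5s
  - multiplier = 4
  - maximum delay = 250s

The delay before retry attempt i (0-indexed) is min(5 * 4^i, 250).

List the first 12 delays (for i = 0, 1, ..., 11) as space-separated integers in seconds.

Answer: 5 20 80 250 250 250 250 250 250 250 250 250

Derivation:
Computing each delay:
  i=0: min(5*4^0, 250) = 5
  i=1: min(5*4^1, 250) = 20
  i=2: min(5*4^2, 250) = 80
  i=3: min(5*4^3, 250) = 250
  i=4: min(5*4^4, 250) = 250
  i=5: min(5*4^5, 250) = 250
  i=6: min(5*4^6, 250) = 250
  i=7: min(5*4^7, 250) = 250
  i=8: min(5*4^8, 250) = 250
  i=9: min(5*4^9, 250) = 250
  i=10: min(5*4^10, 250) = 250
  i=11: min(5*4^11, 250) = 250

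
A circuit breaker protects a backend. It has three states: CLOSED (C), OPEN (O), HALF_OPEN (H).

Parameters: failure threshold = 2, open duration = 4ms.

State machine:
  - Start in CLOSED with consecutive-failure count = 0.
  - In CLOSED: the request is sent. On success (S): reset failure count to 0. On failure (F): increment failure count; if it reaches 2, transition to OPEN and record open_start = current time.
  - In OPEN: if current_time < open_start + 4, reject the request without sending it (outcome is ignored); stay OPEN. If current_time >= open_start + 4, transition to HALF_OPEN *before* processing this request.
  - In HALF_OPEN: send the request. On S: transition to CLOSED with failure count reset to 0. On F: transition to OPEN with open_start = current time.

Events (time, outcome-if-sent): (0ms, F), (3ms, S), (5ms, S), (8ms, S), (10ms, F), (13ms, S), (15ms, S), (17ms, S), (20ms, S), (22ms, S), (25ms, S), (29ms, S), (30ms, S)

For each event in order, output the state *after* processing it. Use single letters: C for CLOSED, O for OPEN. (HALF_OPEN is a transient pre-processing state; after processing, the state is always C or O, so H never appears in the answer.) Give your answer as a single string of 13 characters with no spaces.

State after each event:
  event#1 t=0ms outcome=F: state=CLOSED
  event#2 t=3ms outcome=S: state=CLOSED
  event#3 t=5ms outcome=S: state=CLOSED
  event#4 t=8ms outcome=S: state=CLOSED
  event#5 t=10ms outcome=F: state=CLOSED
  event#6 t=13ms outcome=S: state=CLOSED
  event#7 t=15ms outcome=S: state=CLOSED
  event#8 t=17ms outcome=S: state=CLOSED
  event#9 t=20ms outcome=S: state=CLOSED
  event#10 t=22ms outcome=S: state=CLOSED
  event#11 t=25ms outcome=S: state=CLOSED
  event#12 t=29ms outcome=S: state=CLOSED
  event#13 t=30ms outcome=S: state=CLOSED

Answer: CCCCCCCCCCCCC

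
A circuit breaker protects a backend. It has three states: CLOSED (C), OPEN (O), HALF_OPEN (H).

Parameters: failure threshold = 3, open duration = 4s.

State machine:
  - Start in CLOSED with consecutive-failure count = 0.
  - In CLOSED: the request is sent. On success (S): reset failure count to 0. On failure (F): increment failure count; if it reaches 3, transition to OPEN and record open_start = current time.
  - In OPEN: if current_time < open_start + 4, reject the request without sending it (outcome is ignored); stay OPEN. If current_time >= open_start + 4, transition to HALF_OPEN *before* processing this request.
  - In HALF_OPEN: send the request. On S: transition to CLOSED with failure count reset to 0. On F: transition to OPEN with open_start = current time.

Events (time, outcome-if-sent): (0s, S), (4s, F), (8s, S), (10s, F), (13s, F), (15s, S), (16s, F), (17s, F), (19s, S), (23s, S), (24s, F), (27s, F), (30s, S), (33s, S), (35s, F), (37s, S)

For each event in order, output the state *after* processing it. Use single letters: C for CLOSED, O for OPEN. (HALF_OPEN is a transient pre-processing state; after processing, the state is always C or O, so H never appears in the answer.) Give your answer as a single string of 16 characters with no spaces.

State after each event:
  event#1 t=0s outcome=S: state=CLOSED
  event#2 t=4s outcome=F: state=CLOSED
  event#3 t=8s outcome=S: state=CLOSED
  event#4 t=10s outcome=F: state=CLOSED
  event#5 t=13s outcome=F: state=CLOSED
  event#6 t=15s outcome=S: state=CLOSED
  event#7 t=16s outcome=F: state=CLOSED
  event#8 t=17s outcome=F: state=CLOSED
  event#9 t=19s outcome=S: state=CLOSED
  event#10 t=23s outcome=S: state=CLOSED
  event#11 t=24s outcome=F: state=CLOSED
  event#12 t=27s outcome=F: state=CLOSED
  event#13 t=30s outcome=S: state=CLOSED
  event#14 t=33s outcome=S: state=CLOSED
  event#15 t=35s outcome=F: state=CLOSED
  event#16 t=37s outcome=S: state=CLOSED

Answer: CCCCCCCCCCCCCCCC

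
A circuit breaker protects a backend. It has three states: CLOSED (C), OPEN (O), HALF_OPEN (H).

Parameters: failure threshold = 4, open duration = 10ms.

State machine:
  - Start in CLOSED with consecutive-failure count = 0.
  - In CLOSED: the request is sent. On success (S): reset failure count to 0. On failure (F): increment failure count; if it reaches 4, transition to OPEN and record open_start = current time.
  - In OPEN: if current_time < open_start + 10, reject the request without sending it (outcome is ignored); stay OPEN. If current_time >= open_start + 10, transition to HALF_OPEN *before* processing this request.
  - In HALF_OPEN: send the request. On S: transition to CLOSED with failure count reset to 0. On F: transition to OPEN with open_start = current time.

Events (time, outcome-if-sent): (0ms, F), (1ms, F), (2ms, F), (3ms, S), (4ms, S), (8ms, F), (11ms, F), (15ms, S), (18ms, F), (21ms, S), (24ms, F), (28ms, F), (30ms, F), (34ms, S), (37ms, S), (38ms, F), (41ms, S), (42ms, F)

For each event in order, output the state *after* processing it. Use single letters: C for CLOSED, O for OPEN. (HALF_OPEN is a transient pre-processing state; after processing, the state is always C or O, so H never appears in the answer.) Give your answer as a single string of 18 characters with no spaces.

State after each event:
  event#1 t=0ms outcome=F: state=CLOSED
  event#2 t=1ms outcome=F: state=CLOSED
  event#3 t=2ms outcome=F: state=CLOSED
  event#4 t=3ms outcome=S: state=CLOSED
  event#5 t=4ms outcome=S: state=CLOSED
  event#6 t=8ms outcome=F: state=CLOSED
  event#7 t=11ms outcome=F: state=CLOSED
  event#8 t=15ms outcome=S: state=CLOSED
  event#9 t=18ms outcome=F: state=CLOSED
  event#10 t=21ms outcome=S: state=CLOSED
  event#11 t=24ms outcome=F: state=CLOSED
  event#12 t=28ms outcome=F: state=CLOSED
  event#13 t=30ms outcome=F: state=CLOSED
  event#14 t=34ms outcome=S: state=CLOSED
  event#15 t=37ms outcome=S: state=CLOSED
  event#16 t=38ms outcome=F: state=CLOSED
  event#17 t=41ms outcome=S: state=CLOSED
  event#18 t=42ms outcome=F: state=CLOSED

Answer: CCCCCCCCCCCCCCCCCC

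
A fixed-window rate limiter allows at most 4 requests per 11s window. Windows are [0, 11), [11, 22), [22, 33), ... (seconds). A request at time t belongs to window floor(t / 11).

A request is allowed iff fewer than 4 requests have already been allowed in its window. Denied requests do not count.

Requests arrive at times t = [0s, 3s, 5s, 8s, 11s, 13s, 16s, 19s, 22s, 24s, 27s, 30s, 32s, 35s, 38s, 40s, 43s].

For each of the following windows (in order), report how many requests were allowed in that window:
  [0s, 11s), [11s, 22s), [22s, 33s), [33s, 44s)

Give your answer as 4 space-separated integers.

Processing requests:
  req#1 t=0s (window 0): ALLOW
  req#2 t=3s (window 0): ALLOW
  req#3 t=5s (window 0): ALLOW
  req#4 t=8s (window 0): ALLOW
  req#5 t=11s (window 1): ALLOW
  req#6 t=13s (window 1): ALLOW
  req#7 t=16s (window 1): ALLOW
  req#8 t=19s (window 1): ALLOW
  req#9 t=22s (window 2): ALLOW
  req#10 t=24s (window 2): ALLOW
  req#11 t=27s (window 2): ALLOW
  req#12 t=30s (window 2): ALLOW
  req#13 t=32s (window 2): DENY
  req#14 t=35s (window 3): ALLOW
  req#15 t=38s (window 3): ALLOW
  req#16 t=40s (window 3): ALLOW
  req#17 t=43s (window 3): ALLOW

Allowed counts by window: 4 4 4 4

Answer: 4 4 4 4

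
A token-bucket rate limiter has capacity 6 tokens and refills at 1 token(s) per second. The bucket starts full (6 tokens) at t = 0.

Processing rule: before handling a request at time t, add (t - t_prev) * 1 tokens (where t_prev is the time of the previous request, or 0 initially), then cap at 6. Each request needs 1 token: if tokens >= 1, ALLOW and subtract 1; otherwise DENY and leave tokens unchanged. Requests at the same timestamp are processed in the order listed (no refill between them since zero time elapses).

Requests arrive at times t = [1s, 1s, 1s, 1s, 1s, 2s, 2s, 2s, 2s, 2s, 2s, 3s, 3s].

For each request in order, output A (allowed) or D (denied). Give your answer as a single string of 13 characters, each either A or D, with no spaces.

Answer: AAAAAAADDDDAD

Derivation:
Simulating step by step:
  req#1 t=1s: ALLOW
  req#2 t=1s: ALLOW
  req#3 t=1s: ALLOW
  req#4 t=1s: ALLOW
  req#5 t=1s: ALLOW
  req#6 t=2s: ALLOW
  req#7 t=2s: ALLOW
  req#8 t=2s: DENY
  req#9 t=2s: DENY
  req#10 t=2s: DENY
  req#11 t=2s: DENY
  req#12 t=3s: ALLOW
  req#13 t=3s: DENY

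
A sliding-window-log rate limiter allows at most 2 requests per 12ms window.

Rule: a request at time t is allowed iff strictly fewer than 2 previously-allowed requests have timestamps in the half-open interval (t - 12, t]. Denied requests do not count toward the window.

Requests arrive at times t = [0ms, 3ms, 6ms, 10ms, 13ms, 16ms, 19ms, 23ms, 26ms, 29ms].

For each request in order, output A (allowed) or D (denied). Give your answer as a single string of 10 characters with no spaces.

Answer: AADDAADDAA

Derivation:
Tracking allowed requests in the window:
  req#1 t=0ms: ALLOW
  req#2 t=3ms: ALLOW
  req#3 t=6ms: DENY
  req#4 t=10ms: DENY
  req#5 t=13ms: ALLOW
  req#6 t=16ms: ALLOW
  req#7 t=19ms: DENY
  req#8 t=23ms: DENY
  req#9 t=26ms: ALLOW
  req#10 t=29ms: ALLOW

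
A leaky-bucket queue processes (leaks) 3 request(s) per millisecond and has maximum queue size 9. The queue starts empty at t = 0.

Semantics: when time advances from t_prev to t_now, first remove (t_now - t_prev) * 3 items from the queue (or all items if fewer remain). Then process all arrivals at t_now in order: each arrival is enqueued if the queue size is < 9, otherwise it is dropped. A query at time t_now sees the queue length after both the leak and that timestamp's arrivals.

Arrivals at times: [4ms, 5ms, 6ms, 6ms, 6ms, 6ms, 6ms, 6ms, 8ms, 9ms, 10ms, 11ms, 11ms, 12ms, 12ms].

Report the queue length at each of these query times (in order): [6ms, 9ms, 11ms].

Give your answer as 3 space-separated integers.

Answer: 6 1 2

Derivation:
Queue lengths at query times:
  query t=6ms: backlog = 6
  query t=9ms: backlog = 1
  query t=11ms: backlog = 2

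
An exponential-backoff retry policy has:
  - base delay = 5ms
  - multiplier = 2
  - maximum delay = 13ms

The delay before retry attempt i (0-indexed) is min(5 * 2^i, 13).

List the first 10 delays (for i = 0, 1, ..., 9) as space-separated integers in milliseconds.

Computing each delay:
  i=0: min(5*2^0, 13) = 5
  i=1: min(5*2^1, 13) = 10
  i=2: min(5*2^2, 13) = 13
  i=3: min(5*2^3, 13) = 13
  i=4: min(5*2^4, 13) = 13
  i=5: min(5*2^5, 13) = 13
  i=6: min(5*2^6, 13) = 13
  i=7: min(5*2^7, 13) = 13
  i=8: min(5*2^8, 13) = 13
  i=9: min(5*2^9, 13) = 13

Answer: 5 10 13 13 13 13 13 13 13 13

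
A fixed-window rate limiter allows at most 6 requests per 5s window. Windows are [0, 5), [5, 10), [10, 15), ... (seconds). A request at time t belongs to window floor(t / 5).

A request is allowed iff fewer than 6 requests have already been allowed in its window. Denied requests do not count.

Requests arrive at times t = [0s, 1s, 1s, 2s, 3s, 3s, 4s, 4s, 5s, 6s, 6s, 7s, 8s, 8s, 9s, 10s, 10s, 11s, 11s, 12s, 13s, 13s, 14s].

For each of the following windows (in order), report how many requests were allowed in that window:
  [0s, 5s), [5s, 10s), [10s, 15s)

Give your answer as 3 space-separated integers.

Processing requests:
  req#1 t=0s (window 0): ALLOW
  req#2 t=1s (window 0): ALLOW
  req#3 t=1s (window 0): ALLOW
  req#4 t=2s (window 0): ALLOW
  req#5 t=3s (window 0): ALLOW
  req#6 t=3s (window 0): ALLOW
  req#7 t=4s (window 0): DENY
  req#8 t=4s (window 0): DENY
  req#9 t=5s (window 1): ALLOW
  req#10 t=6s (window 1): ALLOW
  req#11 t=6s (window 1): ALLOW
  req#12 t=7s (window 1): ALLOW
  req#13 t=8s (window 1): ALLOW
  req#14 t=8s (window 1): ALLOW
  req#15 t=9s (window 1): DENY
  req#16 t=10s (window 2): ALLOW
  req#17 t=10s (window 2): ALLOW
  req#18 t=11s (window 2): ALLOW
  req#19 t=11s (window 2): ALLOW
  req#20 t=12s (window 2): ALLOW
  req#21 t=13s (window 2): ALLOW
  req#22 t=13s (window 2): DENY
  req#23 t=14s (window 2): DENY

Allowed counts by window: 6 6 6

Answer: 6 6 6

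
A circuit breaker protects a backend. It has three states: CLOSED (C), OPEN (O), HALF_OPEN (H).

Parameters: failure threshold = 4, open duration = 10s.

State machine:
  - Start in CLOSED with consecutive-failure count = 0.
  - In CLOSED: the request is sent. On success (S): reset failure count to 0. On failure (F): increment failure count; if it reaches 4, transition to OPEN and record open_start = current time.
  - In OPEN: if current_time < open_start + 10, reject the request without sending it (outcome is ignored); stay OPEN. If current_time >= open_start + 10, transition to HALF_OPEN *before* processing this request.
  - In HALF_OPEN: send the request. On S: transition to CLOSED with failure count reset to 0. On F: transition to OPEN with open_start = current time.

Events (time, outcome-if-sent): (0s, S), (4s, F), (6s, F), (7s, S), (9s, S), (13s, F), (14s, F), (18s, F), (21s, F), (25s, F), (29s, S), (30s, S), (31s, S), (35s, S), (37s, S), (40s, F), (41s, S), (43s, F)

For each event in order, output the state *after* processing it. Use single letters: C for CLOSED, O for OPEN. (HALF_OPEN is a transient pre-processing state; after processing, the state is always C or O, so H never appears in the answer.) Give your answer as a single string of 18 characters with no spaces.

Answer: CCCCCCCCOOOOCCCCCC

Derivation:
State after each event:
  event#1 t=0s outcome=S: state=CLOSED
  event#2 t=4s outcome=F: state=CLOSED
  event#3 t=6s outcome=F: state=CLOSED
  event#4 t=7s outcome=S: state=CLOSED
  event#5 t=9s outcome=S: state=CLOSED
  event#6 t=13s outcome=F: state=CLOSED
  event#7 t=14s outcome=F: state=CLOSED
  event#8 t=18s outcome=F: state=CLOSED
  event#9 t=21s outcome=F: state=OPEN
  event#10 t=25s outcome=F: state=OPEN
  event#11 t=29s outcome=S: state=OPEN
  event#12 t=30s outcome=S: state=OPEN
  event#13 t=31s outcome=S: state=CLOSED
  event#14 t=35s outcome=S: state=CLOSED
  event#15 t=37s outcome=S: state=CLOSED
  event#16 t=40s outcome=F: state=CLOSED
  event#17 t=41s outcome=S: state=CLOSED
  event#18 t=43s outcome=F: state=CLOSED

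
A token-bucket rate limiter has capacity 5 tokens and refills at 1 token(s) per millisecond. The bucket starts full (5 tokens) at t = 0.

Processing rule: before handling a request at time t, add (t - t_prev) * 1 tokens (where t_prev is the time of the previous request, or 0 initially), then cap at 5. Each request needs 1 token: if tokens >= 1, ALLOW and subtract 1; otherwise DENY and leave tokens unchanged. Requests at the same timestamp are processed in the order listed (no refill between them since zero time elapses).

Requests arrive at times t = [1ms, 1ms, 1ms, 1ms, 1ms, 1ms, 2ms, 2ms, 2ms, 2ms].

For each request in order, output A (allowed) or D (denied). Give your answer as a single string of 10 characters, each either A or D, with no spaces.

Answer: AAAAADADDD

Derivation:
Simulating step by step:
  req#1 t=1ms: ALLOW
  req#2 t=1ms: ALLOW
  req#3 t=1ms: ALLOW
  req#4 t=1ms: ALLOW
  req#5 t=1ms: ALLOW
  req#6 t=1ms: DENY
  req#7 t=2ms: ALLOW
  req#8 t=2ms: DENY
  req#9 t=2ms: DENY
  req#10 t=2ms: DENY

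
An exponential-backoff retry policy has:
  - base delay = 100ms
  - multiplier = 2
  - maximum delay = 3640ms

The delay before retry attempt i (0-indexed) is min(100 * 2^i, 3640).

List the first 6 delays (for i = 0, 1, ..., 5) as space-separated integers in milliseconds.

Answer: 100 200 400 800 1600 3200

Derivation:
Computing each delay:
  i=0: min(100*2^0, 3640) = 100
  i=1: min(100*2^1, 3640) = 200
  i=2: min(100*2^2, 3640) = 400
  i=3: min(100*2^3, 3640) = 800
  i=4: min(100*2^4, 3640) = 1600
  i=5: min(100*2^5, 3640) = 3200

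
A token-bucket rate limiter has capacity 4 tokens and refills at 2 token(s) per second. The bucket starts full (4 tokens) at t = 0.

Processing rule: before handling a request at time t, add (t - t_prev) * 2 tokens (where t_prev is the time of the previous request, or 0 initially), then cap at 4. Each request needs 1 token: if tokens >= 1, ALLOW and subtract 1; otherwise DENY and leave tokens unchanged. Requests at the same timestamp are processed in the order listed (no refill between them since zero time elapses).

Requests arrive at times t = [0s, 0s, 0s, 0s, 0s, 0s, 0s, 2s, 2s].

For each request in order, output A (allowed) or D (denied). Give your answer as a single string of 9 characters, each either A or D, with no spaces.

Answer: AAAADDDAA

Derivation:
Simulating step by step:
  req#1 t=0s: ALLOW
  req#2 t=0s: ALLOW
  req#3 t=0s: ALLOW
  req#4 t=0s: ALLOW
  req#5 t=0s: DENY
  req#6 t=0s: DENY
  req#7 t=0s: DENY
  req#8 t=2s: ALLOW
  req#9 t=2s: ALLOW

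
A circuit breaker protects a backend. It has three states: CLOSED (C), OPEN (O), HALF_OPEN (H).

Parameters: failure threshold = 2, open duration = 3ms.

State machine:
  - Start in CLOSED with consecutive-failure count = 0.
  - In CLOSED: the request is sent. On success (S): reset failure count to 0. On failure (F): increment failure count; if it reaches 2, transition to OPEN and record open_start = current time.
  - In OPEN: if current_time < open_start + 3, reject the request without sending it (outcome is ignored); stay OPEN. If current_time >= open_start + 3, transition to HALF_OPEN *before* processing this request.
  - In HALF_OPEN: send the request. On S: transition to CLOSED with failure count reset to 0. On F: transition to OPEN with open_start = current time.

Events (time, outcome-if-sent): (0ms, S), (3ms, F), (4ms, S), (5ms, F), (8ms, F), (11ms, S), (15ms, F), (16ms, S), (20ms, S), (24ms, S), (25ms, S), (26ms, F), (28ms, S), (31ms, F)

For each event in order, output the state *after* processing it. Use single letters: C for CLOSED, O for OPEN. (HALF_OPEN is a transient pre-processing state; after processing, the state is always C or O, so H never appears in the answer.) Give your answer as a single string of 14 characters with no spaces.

State after each event:
  event#1 t=0ms outcome=S: state=CLOSED
  event#2 t=3ms outcome=F: state=CLOSED
  event#3 t=4ms outcome=S: state=CLOSED
  event#4 t=5ms outcome=F: state=CLOSED
  event#5 t=8ms outcome=F: state=OPEN
  event#6 t=11ms outcome=S: state=CLOSED
  event#7 t=15ms outcome=F: state=CLOSED
  event#8 t=16ms outcome=S: state=CLOSED
  event#9 t=20ms outcome=S: state=CLOSED
  event#10 t=24ms outcome=S: state=CLOSED
  event#11 t=25ms outcome=S: state=CLOSED
  event#12 t=26ms outcome=F: state=CLOSED
  event#13 t=28ms outcome=S: state=CLOSED
  event#14 t=31ms outcome=F: state=CLOSED

Answer: CCCCOCCCCCCCCC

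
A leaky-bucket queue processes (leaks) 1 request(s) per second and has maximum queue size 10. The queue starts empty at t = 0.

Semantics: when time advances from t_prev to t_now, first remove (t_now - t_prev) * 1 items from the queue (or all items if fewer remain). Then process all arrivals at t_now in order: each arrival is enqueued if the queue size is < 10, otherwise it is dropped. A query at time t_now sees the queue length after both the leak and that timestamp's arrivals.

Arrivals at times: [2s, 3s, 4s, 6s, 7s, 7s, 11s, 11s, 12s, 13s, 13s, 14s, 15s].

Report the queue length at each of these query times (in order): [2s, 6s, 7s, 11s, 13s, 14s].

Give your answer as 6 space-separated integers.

Queue lengths at query times:
  query t=2s: backlog = 1
  query t=6s: backlog = 1
  query t=7s: backlog = 2
  query t=11s: backlog = 2
  query t=13s: backlog = 3
  query t=14s: backlog = 3

Answer: 1 1 2 2 3 3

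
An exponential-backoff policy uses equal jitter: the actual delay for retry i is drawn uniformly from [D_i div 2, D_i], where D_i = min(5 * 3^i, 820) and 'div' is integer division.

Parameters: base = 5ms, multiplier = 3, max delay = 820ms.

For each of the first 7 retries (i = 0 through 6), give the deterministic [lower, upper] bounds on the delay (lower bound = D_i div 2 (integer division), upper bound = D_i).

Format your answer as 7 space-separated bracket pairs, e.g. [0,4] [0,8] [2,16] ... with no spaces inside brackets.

Answer: [2,5] [7,15] [22,45] [67,135] [202,405] [410,820] [410,820]

Derivation:
Computing bounds per retry:
  i=0: D_i=min(5*3^0,820)=5, bounds=[2,5]
  i=1: D_i=min(5*3^1,820)=15, bounds=[7,15]
  i=2: D_i=min(5*3^2,820)=45, bounds=[22,45]
  i=3: D_i=min(5*3^3,820)=135, bounds=[67,135]
  i=4: D_i=min(5*3^4,820)=405, bounds=[202,405]
  i=5: D_i=min(5*3^5,820)=820, bounds=[410,820]
  i=6: D_i=min(5*3^6,820)=820, bounds=[410,820]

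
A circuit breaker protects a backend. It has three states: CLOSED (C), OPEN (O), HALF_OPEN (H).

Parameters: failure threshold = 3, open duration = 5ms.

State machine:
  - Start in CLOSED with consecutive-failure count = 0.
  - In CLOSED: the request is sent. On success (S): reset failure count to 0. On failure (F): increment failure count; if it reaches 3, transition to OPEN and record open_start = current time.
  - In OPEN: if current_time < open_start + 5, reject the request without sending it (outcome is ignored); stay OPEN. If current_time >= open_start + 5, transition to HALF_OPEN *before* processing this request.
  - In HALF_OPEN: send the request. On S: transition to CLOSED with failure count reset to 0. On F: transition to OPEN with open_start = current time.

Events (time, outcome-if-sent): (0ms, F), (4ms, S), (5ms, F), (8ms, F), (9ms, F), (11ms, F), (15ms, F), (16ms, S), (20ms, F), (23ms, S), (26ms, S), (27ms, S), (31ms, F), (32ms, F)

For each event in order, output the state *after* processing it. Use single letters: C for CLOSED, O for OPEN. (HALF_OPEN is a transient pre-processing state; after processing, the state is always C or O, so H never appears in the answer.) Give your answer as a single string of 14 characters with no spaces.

Answer: CCCCOOOOOOCCCC

Derivation:
State after each event:
  event#1 t=0ms outcome=F: state=CLOSED
  event#2 t=4ms outcome=S: state=CLOSED
  event#3 t=5ms outcome=F: state=CLOSED
  event#4 t=8ms outcome=F: state=CLOSED
  event#5 t=9ms outcome=F: state=OPEN
  event#6 t=11ms outcome=F: state=OPEN
  event#7 t=15ms outcome=F: state=OPEN
  event#8 t=16ms outcome=S: state=OPEN
  event#9 t=20ms outcome=F: state=OPEN
  event#10 t=23ms outcome=S: state=OPEN
  event#11 t=26ms outcome=S: state=CLOSED
  event#12 t=27ms outcome=S: state=CLOSED
  event#13 t=31ms outcome=F: state=CLOSED
  event#14 t=32ms outcome=F: state=CLOSED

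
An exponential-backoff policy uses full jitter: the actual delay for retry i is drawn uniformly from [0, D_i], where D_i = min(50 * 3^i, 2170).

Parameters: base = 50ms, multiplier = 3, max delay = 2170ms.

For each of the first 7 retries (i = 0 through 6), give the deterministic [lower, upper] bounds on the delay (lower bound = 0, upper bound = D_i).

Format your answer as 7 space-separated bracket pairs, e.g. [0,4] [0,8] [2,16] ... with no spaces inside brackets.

Computing bounds per retry:
  i=0: D_i=min(50*3^0,2170)=50, bounds=[0,50]
  i=1: D_i=min(50*3^1,2170)=150, bounds=[0,150]
  i=2: D_i=min(50*3^2,2170)=450, bounds=[0,450]
  i=3: D_i=min(50*3^3,2170)=1350, bounds=[0,1350]
  i=4: D_i=min(50*3^4,2170)=2170, bounds=[0,2170]
  i=5: D_i=min(50*3^5,2170)=2170, bounds=[0,2170]
  i=6: D_i=min(50*3^6,2170)=2170, bounds=[0,2170]

Answer: [0,50] [0,150] [0,450] [0,1350] [0,2170] [0,2170] [0,2170]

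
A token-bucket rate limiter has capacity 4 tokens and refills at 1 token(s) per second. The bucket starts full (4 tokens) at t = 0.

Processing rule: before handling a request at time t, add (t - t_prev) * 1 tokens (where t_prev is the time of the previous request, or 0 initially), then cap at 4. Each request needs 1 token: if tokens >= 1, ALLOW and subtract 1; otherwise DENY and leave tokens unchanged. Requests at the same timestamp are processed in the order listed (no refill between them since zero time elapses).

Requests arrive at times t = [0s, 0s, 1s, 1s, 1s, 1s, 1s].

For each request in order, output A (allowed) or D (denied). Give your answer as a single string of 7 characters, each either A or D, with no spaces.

Simulating step by step:
  req#1 t=0s: ALLOW
  req#2 t=0s: ALLOW
  req#3 t=1s: ALLOW
  req#4 t=1s: ALLOW
  req#5 t=1s: ALLOW
  req#6 t=1s: DENY
  req#7 t=1s: DENY

Answer: AAAAADD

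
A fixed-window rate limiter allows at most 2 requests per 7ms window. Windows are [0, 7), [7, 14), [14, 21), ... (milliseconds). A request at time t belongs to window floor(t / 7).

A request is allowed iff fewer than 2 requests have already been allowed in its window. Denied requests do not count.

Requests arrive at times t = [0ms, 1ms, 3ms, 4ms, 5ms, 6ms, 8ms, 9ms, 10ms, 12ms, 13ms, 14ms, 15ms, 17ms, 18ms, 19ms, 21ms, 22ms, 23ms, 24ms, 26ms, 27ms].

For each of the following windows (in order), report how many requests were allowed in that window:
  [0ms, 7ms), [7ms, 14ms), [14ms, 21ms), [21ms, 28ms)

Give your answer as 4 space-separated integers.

Processing requests:
  req#1 t=0ms (window 0): ALLOW
  req#2 t=1ms (window 0): ALLOW
  req#3 t=3ms (window 0): DENY
  req#4 t=4ms (window 0): DENY
  req#5 t=5ms (window 0): DENY
  req#6 t=6ms (window 0): DENY
  req#7 t=8ms (window 1): ALLOW
  req#8 t=9ms (window 1): ALLOW
  req#9 t=10ms (window 1): DENY
  req#10 t=12ms (window 1): DENY
  req#11 t=13ms (window 1): DENY
  req#12 t=14ms (window 2): ALLOW
  req#13 t=15ms (window 2): ALLOW
  req#14 t=17ms (window 2): DENY
  req#15 t=18ms (window 2): DENY
  req#16 t=19ms (window 2): DENY
  req#17 t=21ms (window 3): ALLOW
  req#18 t=22ms (window 3): ALLOW
  req#19 t=23ms (window 3): DENY
  req#20 t=24ms (window 3): DENY
  req#21 t=26ms (window 3): DENY
  req#22 t=27ms (window 3): DENY

Allowed counts by window: 2 2 2 2

Answer: 2 2 2 2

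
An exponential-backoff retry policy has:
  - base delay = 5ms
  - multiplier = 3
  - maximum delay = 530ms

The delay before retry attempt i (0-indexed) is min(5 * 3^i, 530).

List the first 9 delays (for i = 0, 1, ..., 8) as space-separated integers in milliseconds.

Computing each delay:
  i=0: min(5*3^0, 530) = 5
  i=1: min(5*3^1, 530) = 15
  i=2: min(5*3^2, 530) = 45
  i=3: min(5*3^3, 530) = 135
  i=4: min(5*3^4, 530) = 405
  i=5: min(5*3^5, 530) = 530
  i=6: min(5*3^6, 530) = 530
  i=7: min(5*3^7, 530) = 530
  i=8: min(5*3^8, 530) = 530

Answer: 5 15 45 135 405 530 530 530 530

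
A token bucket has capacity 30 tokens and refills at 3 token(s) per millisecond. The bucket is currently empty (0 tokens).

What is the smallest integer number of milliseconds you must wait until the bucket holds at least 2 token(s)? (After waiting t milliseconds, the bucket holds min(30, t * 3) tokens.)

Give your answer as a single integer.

Need t * 3 >= 2, so t >= 2/3.
Smallest integer t = ceil(2/3) = 1.

Answer: 1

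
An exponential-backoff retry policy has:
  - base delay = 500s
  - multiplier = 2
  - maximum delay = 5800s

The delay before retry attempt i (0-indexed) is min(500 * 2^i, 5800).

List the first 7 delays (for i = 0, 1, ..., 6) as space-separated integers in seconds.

Computing each delay:
  i=0: min(500*2^0, 5800) = 500
  i=1: min(500*2^1, 5800) = 1000
  i=2: min(500*2^2, 5800) = 2000
  i=3: min(500*2^3, 5800) = 4000
  i=4: min(500*2^4, 5800) = 5800
  i=5: min(500*2^5, 5800) = 5800
  i=6: min(500*2^6, 5800) = 5800

Answer: 500 1000 2000 4000 5800 5800 5800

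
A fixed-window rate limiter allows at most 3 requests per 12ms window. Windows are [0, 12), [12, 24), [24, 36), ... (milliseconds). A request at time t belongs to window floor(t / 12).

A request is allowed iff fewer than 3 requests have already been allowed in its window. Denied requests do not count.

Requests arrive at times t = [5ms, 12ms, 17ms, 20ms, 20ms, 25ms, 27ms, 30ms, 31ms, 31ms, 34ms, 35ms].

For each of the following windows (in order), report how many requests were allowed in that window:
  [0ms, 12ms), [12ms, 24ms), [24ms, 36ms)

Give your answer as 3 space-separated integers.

Answer: 1 3 3

Derivation:
Processing requests:
  req#1 t=5ms (window 0): ALLOW
  req#2 t=12ms (window 1): ALLOW
  req#3 t=17ms (window 1): ALLOW
  req#4 t=20ms (window 1): ALLOW
  req#5 t=20ms (window 1): DENY
  req#6 t=25ms (window 2): ALLOW
  req#7 t=27ms (window 2): ALLOW
  req#8 t=30ms (window 2): ALLOW
  req#9 t=31ms (window 2): DENY
  req#10 t=31ms (window 2): DENY
  req#11 t=34ms (window 2): DENY
  req#12 t=35ms (window 2): DENY

Allowed counts by window: 1 3 3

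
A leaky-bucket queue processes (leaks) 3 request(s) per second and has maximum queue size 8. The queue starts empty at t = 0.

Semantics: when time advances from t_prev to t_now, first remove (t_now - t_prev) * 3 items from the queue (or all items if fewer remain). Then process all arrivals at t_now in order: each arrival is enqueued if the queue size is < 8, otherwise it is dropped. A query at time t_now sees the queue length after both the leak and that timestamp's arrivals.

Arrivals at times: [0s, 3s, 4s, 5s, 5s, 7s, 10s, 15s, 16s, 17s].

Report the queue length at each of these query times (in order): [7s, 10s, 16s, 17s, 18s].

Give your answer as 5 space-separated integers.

Answer: 1 1 1 1 0

Derivation:
Queue lengths at query times:
  query t=7s: backlog = 1
  query t=10s: backlog = 1
  query t=16s: backlog = 1
  query t=17s: backlog = 1
  query t=18s: backlog = 0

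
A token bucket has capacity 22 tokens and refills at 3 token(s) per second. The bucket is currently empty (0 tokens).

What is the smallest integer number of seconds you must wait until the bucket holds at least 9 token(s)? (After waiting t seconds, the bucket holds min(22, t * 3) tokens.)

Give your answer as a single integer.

Answer: 3

Derivation:
Need t * 3 >= 9, so t >= 9/3.
Smallest integer t = ceil(9/3) = 3.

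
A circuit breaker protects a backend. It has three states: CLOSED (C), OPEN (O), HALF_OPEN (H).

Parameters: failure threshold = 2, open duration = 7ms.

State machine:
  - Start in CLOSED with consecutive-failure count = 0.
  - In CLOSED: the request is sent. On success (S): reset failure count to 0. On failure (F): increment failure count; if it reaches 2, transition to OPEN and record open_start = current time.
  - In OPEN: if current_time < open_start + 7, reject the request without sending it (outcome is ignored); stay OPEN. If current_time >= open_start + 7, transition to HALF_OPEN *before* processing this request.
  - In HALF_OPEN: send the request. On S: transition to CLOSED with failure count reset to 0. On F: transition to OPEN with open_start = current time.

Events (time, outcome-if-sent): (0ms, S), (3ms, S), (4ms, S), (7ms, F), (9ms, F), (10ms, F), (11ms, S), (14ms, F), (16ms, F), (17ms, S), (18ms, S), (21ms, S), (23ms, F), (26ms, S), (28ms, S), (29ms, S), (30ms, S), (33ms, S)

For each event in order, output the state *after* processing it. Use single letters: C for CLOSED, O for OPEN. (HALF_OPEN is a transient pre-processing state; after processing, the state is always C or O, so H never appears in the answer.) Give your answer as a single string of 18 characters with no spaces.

Answer: CCCCOOOOOOOOOOOOCC

Derivation:
State after each event:
  event#1 t=0ms outcome=S: state=CLOSED
  event#2 t=3ms outcome=S: state=CLOSED
  event#3 t=4ms outcome=S: state=CLOSED
  event#4 t=7ms outcome=F: state=CLOSED
  event#5 t=9ms outcome=F: state=OPEN
  event#6 t=10ms outcome=F: state=OPEN
  event#7 t=11ms outcome=S: state=OPEN
  event#8 t=14ms outcome=F: state=OPEN
  event#9 t=16ms outcome=F: state=OPEN
  event#10 t=17ms outcome=S: state=OPEN
  event#11 t=18ms outcome=S: state=OPEN
  event#12 t=21ms outcome=S: state=OPEN
  event#13 t=23ms outcome=F: state=OPEN
  event#14 t=26ms outcome=S: state=OPEN
  event#15 t=28ms outcome=S: state=OPEN
  event#16 t=29ms outcome=S: state=OPEN
  event#17 t=30ms outcome=S: state=CLOSED
  event#18 t=33ms outcome=S: state=CLOSED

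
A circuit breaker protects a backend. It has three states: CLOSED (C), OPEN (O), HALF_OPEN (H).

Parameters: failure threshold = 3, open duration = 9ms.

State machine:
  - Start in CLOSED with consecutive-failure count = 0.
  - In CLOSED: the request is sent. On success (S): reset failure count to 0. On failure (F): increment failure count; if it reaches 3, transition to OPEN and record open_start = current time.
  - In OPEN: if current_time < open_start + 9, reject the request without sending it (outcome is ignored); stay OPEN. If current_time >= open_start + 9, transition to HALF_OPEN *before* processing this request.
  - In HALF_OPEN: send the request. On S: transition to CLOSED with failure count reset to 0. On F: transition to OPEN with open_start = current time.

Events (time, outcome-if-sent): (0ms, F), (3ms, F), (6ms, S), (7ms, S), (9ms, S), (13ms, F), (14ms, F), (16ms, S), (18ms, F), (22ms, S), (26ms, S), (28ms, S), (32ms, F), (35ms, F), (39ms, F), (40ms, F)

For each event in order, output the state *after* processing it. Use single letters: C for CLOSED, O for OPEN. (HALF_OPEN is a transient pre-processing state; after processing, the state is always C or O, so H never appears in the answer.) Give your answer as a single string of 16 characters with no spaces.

Answer: CCCCCCCCCCCCCCOO

Derivation:
State after each event:
  event#1 t=0ms outcome=F: state=CLOSED
  event#2 t=3ms outcome=F: state=CLOSED
  event#3 t=6ms outcome=S: state=CLOSED
  event#4 t=7ms outcome=S: state=CLOSED
  event#5 t=9ms outcome=S: state=CLOSED
  event#6 t=13ms outcome=F: state=CLOSED
  event#7 t=14ms outcome=F: state=CLOSED
  event#8 t=16ms outcome=S: state=CLOSED
  event#9 t=18ms outcome=F: state=CLOSED
  event#10 t=22ms outcome=S: state=CLOSED
  event#11 t=26ms outcome=S: state=CLOSED
  event#12 t=28ms outcome=S: state=CLOSED
  event#13 t=32ms outcome=F: state=CLOSED
  event#14 t=35ms outcome=F: state=CLOSED
  event#15 t=39ms outcome=F: state=OPEN
  event#16 t=40ms outcome=F: state=OPEN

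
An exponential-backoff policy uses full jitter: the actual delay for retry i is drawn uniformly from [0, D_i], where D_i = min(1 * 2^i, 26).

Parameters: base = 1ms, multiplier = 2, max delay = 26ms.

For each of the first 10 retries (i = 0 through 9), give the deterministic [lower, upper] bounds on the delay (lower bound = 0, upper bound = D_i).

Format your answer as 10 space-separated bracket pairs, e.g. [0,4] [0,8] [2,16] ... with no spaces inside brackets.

Computing bounds per retry:
  i=0: D_i=min(1*2^0,26)=1, bounds=[0,1]
  i=1: D_i=min(1*2^1,26)=2, bounds=[0,2]
  i=2: D_i=min(1*2^2,26)=4, bounds=[0,4]
  i=3: D_i=min(1*2^3,26)=8, bounds=[0,8]
  i=4: D_i=min(1*2^4,26)=16, bounds=[0,16]
  i=5: D_i=min(1*2^5,26)=26, bounds=[0,26]
  i=6: D_i=min(1*2^6,26)=26, bounds=[0,26]
  i=7: D_i=min(1*2^7,26)=26, bounds=[0,26]
  i=8: D_i=min(1*2^8,26)=26, bounds=[0,26]
  i=9: D_i=min(1*2^9,26)=26, bounds=[0,26]

Answer: [0,1] [0,2] [0,4] [0,8] [0,16] [0,26] [0,26] [0,26] [0,26] [0,26]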